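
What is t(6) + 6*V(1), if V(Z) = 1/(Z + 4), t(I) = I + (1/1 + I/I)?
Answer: 46/5 ≈ 9.2000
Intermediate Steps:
t(I) = 2 + I (t(I) = I + (1*1 + 1) = I + (1 + 1) = I + 2 = 2 + I)
V(Z) = 1/(4 + Z)
t(6) + 6*V(1) = (2 + 6) + 6/(4 + 1) = 8 + 6/5 = 46/5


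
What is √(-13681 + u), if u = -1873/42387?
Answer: 2*I*√6145038582135/42387 ≈ 116.97*I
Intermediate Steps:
u = -1873/42387 (u = -1873*1/42387 = -1873/42387 ≈ -0.044188)
√(-13681 + u) = √(-13681 - 1873/42387) = √(-579898420/42387) = 2*I*√6145038582135/42387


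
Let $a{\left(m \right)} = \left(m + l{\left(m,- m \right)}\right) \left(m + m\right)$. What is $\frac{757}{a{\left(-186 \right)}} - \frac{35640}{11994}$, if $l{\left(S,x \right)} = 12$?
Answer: $- \frac{382971077}{129391272} \approx -2.9598$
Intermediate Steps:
$a{\left(m \right)} = 2 m \left(12 + m\right)$ ($a{\left(m \right)} = \left(m + 12\right) \left(m + m\right) = \left(12 + m\right) 2 m = 2 m \left(12 + m\right)$)
$\frac{757}{a{\left(-186 \right)}} - \frac{35640}{11994} = \frac{757}{2 \left(-186\right) \left(12 - 186\right)} - \frac{35640}{11994} = \frac{757}{2 \left(-186\right) \left(-174\right)} - \frac{5940}{1999} = \frac{757}{64728} - \frac{5940}{1999} = - \frac{382971077}{129391272}$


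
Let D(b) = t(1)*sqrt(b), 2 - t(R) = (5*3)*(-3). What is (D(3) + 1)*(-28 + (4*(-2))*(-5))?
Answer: 12 + 564*sqrt(3) ≈ 988.88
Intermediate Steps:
t(R) = 47 (t(R) = 2 - 5*3*(-3) = 2 - 15*(-3) = 2 - 1*(-45) = 2 + 45 = 47)
D(b) = 47*sqrt(b)
(D(3) + 1)*(-28 + (4*(-2))*(-5)) = (47*sqrt(3) + 1)*(-28 + (4*(-2))*(-5)) = (1 + 47*sqrt(3))*(-28 - 8*(-5)) = (1 + 47*sqrt(3))*(-28 + 40) = (1 + 47*sqrt(3))*12 = 12 + 564*sqrt(3)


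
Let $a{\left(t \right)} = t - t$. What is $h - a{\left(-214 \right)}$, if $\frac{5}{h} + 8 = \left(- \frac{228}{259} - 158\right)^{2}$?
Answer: $\frac{335405}{1692785852} \approx 0.00019814$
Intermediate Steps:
$a{\left(t \right)} = 0$
$h = \frac{335405}{1692785852}$ ($h = \frac{5}{-8 + \left(- \frac{228}{259} - 158\right)^{2}} = \frac{5}{-8 + \left(- \frac{41150}{259}\right)^{2}} = \frac{5}{-8 + \frac{1693322500}{67081}} = \frac{5}{\frac{1692785852}{67081}} = 5 \cdot \frac{67081}{1692785852} = \frac{335405}{1692785852} \approx 0.00019814$)
$h - a{\left(-214 \right)} = \frac{335405}{1692785852} - 0 = \frac{335405}{1692785852} + 0 = \frac{335405}{1692785852}$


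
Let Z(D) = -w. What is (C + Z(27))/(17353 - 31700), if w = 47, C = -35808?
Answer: 35855/14347 ≈ 2.4991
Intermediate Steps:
Z(D) = -47 (Z(D) = -1*47 = -47)
(C + Z(27))/(17353 - 31700) = (-35808 - 47)/(17353 - 31700) = -35855/(-14347) = -35855*(-1/14347) = 35855/14347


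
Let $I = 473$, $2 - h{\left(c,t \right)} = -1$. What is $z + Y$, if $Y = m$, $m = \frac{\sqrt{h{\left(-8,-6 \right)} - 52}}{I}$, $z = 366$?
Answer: $366 + \frac{7 i}{473} \approx 366.0 + 0.014799 i$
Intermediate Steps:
$h{\left(c,t \right)} = 3$ ($h{\left(c,t \right)} = 2 - -1 = 2 + 1 = 3$)
$m = \frac{7 i}{473}$ ($m = \frac{\sqrt{3 - 52}}{473} = \sqrt{-49} \cdot \frac{1}{473} = 7 i \frac{1}{473} = \frac{7 i}{473} \approx 0.014799 i$)
$Y = \frac{7 i}{473} \approx 0.014799 i$
$z + Y = 366 + \frac{7 i}{473}$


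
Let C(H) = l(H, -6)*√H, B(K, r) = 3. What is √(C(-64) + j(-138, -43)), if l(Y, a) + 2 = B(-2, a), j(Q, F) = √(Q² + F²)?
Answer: √(√20893 + 8*I) ≈ 12.027 + 0.33258*I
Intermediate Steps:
j(Q, F) = √(F² + Q²)
l(Y, a) = 1 (l(Y, a) = -2 + 3 = 1)
C(H) = √H (C(H) = 1*√H = √H)
√(C(-64) + j(-138, -43)) = √(√(-64) + √((-43)² + (-138)²)) = √(8*I + √(1849 + 19044)) = √(8*I + √20893) = √(√20893 + 8*I)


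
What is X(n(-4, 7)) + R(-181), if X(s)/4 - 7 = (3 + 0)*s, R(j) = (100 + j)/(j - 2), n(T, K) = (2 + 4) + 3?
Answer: 8323/61 ≈ 136.44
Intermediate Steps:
n(T, K) = 9 (n(T, K) = 6 + 3 = 9)
R(j) = (100 + j)/(-2 + j)
X(s) = 28 + 12*s (X(s) = 28 + 4*((3 + 0)*s) = 28 + 4*(3*s) = 28 + 12*s)
X(n(-4, 7)) + R(-181) = (28 + 12*9) + (100 - 181)/(-2 - 181) = (28 + 108) - 81/(-183) = 136 - 1/183*(-81) = 136 + 27/61 = 8323/61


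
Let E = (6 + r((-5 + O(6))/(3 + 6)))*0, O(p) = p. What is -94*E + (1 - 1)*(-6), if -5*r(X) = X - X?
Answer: 0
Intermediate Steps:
r(X) = 0 (r(X) = -(X - X)/5 = -⅕*0 = 0)
E = 0 (E = (6 + 0)*0 = 6*0 = 0)
-94*E + (1 - 1)*(-6) = -94*0 + (1 - 1)*(-6) = 0 + 0*(-6) = 0 + 0 = 0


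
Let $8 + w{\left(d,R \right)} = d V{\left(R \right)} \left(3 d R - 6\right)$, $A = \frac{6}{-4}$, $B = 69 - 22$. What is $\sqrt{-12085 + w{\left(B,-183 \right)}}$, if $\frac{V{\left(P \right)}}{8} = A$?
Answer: $\sqrt{14544183} \approx 3813.7$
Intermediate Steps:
$B = 47$
$A = - \frac{3}{2}$ ($A = 6 \left(- \frac{1}{4}\right) = - \frac{3}{2} \approx -1.5$)
$V{\left(P \right)} = -12$ ($V{\left(P \right)} = 8 \left(- \frac{3}{2}\right) = -12$)
$w{\left(d,R \right)} = -8 - 12 d \left(-6 + 3 R d\right)$ ($w{\left(d,R \right)} = -8 + d \left(-12\right) \left(3 d R - 6\right) = -8 + - 12 d \left(3 R d - 6\right) = -8 + - 12 d \left(-6 + 3 R d\right) = -8 - 12 d \left(-6 + 3 R d\right)$)
$\sqrt{-12085 + w{\left(B,-183 \right)}} = \sqrt{-12085 - \left(-3376 - 14552892\right)} = \sqrt{-12085 + \left(-8 + 3384 + 14552892\right)} = \sqrt{-12085 + 14556268} = \sqrt{14544183}$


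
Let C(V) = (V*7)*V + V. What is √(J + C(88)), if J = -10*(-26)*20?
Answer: 2*√14874 ≈ 243.92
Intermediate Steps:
J = 5200 (J = 260*20 = 5200)
C(V) = V + 7*V² (C(V) = (7*V)*V + V = 7*V² + V = V + 7*V²)
√(J + C(88)) = √(5200 + 88*(1 + 7*88)) = √(5200 + 88*(1 + 616)) = √(5200 + 88*617) = √(5200 + 54296) = √59496 = 2*√14874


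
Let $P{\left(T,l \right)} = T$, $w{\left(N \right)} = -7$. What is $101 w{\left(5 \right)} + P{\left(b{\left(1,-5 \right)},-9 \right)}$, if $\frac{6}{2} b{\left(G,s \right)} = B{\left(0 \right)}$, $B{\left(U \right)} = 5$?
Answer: $- \frac{2116}{3} \approx -705.33$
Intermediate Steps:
$b{\left(G,s \right)} = \frac{5}{3}$ ($b{\left(G,s \right)} = \frac{1}{3} \cdot 5 = \frac{5}{3}$)
$101 w{\left(5 \right)} + P{\left(b{\left(1,-5 \right)},-9 \right)} = 101 \left(-7\right) + \frac{5}{3} = -707 + \frac{5}{3} = - \frac{2116}{3}$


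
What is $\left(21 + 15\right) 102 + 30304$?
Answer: $33976$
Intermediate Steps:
$\left(21 + 15\right) 102 + 30304 = 36 \cdot 102 + 30304 = 3672 + 30304 = 33976$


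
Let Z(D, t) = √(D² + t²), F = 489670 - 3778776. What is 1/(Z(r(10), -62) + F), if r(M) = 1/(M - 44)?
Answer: -3802206536/12505860326353151 - 34*√4443665/12505860326353151 ≈ -3.0404e-7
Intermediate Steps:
F = -3289106
r(M) = 1/(-44 + M)
1/(Z(r(10), -62) + F) = 1/(√((1/(-44 + 10))² + (-62)²) - 3289106) = 1/(√((1/(-34))² + 3844) - 3289106) = 1/(√((-1/34)² + 3844) - 3289106) = 1/(√(1/1156 + 3844) - 3289106) = 1/(√(4443665/1156) - 3289106) = 1/(√4443665/34 - 3289106) = 1/(-3289106 + √4443665/34)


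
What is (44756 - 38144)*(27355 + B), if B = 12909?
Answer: 266225568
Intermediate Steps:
(44756 - 38144)*(27355 + B) = (44756 - 38144)*(27355 + 12909) = 6612*40264 = 266225568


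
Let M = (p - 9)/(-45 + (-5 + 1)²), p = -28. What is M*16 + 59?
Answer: 2303/29 ≈ 79.414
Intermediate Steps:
M = 37/29 (M = (-28 - 9)/(-45 + (-5 + 1)²) = -37/(-45 + (-4)²) = -37/(-45 + 16) = -37/(-29) = -37*(-1/29) = 37/29 ≈ 1.2759)
M*16 + 59 = (37/29)*16 + 59 = 592/29 + 59 = 2303/29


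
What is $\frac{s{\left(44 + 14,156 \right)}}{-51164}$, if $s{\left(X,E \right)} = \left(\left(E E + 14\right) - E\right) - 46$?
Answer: $- \frac{6037}{12791} \approx -0.47197$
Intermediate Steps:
$s{\left(X,E \right)} = -32 + E^{2} - E$ ($s{\left(X,E \right)} = \left(\left(E^{2} + 14\right) - E\right) - 46 = \left(\left(14 + E^{2}\right) - E\right) - 46 = \left(14 + E^{2} - E\right) - 46 = -32 + E^{2} - E$)
$\frac{s{\left(44 + 14,156 \right)}}{-51164} = \frac{-32 + 156^{2} - 156}{-51164} = \left(-32 + 24336 - 156\right) \left(- \frac{1}{51164}\right) = 24148 \left(- \frac{1}{51164}\right) = - \frac{6037}{12791}$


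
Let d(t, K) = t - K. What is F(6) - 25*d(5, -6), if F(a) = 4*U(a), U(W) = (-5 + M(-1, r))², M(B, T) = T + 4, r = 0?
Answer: -271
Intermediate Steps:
M(B, T) = 4 + T
U(W) = 1 (U(W) = (-5 + (4 + 0))² = (-5 + 4)² = (-1)² = 1)
F(a) = 4 (F(a) = 4*1 = 4)
F(6) - 25*d(5, -6) = 4 - 25*(5 - 1*(-6)) = 4 - 25*(5 + 6) = 4 - 25*11 = 4 - 275 = -271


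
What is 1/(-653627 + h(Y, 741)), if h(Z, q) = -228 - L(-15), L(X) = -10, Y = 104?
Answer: -1/653845 ≈ -1.5294e-6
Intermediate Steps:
h(Z, q) = -218 (h(Z, q) = -228 - 1*(-10) = -228 + 10 = -218)
1/(-653627 + h(Y, 741)) = 1/(-653627 - 218) = 1/(-653845) = -1/653845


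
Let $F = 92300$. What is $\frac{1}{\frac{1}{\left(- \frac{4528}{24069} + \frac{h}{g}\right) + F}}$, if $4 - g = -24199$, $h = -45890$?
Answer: $\frac{53767413128506}{582542007} \approx 92298.0$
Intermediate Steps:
$g = 24203$ ($g = 4 - -24199 = 4 + 24199 = 24203$)
$\frac{1}{\frac{1}{\left(- \frac{4528}{24069} + \frac{h}{g}\right) + F}} = \frac{1}{\frac{1}{\left(- \frac{4528}{24069} - \frac{45890}{24203}\right) + 92300}} = \frac{1}{\frac{1}{- \frac{1214117594}{582542007} + 92300}} = \frac{1}{\frac{1}{\frac{53767413128506}{582542007}}} = \frac{1}{\frac{582542007}{53767413128506}} = \frac{53767413128506}{582542007}$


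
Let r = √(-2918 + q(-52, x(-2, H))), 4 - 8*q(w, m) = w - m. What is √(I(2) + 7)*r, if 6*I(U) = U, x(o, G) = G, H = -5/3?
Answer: I*√768559/6 ≈ 146.11*I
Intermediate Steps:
H = -5/3 (H = -5*⅓ = -5/3 ≈ -1.6667)
I(U) = U/6
q(w, m) = ½ - w/8 + m/8 (q(w, m) = ½ - (w - m)/8 = ½ + (-w/8 + m/8) = ½ - w/8 + m/8)
r = I*√419214/12 (r = √(-2918 + (½ - ⅛*(-52) + (⅛)*(-5/3))) = √(-2918 + (½ + 13/2 - 5/24)) = √(-2918 + 163/24) = √(-69869/24) = I*√419214/12 ≈ 53.956*I)
√(I(2) + 7)*r = √((⅙)*2 + 7)*(I*√419214/12) = √(⅓ + 7)*(I*√419214/12) = √(22/3)*(I*√419214/12) = (√66/3)*(I*√419214/12) = I*√768559/6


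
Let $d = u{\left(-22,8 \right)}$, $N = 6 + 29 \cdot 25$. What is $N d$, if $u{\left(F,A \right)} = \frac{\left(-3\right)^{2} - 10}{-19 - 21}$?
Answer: $\frac{731}{40} \approx 18.275$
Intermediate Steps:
$u{\left(F,A \right)} = \frac{1}{40}$ ($u{\left(F,A \right)} = \frac{9 - 10}{-40} = \left(-1\right) \left(- \frac{1}{40}\right) = \frac{1}{40}$)
$N = 731$ ($N = 6 + 725 = 731$)
$d = \frac{1}{40} \approx 0.025$
$N d = 731 \cdot \frac{1}{40} = \frac{731}{40}$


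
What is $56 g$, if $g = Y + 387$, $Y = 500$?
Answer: $49672$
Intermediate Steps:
$g = 887$ ($g = 500 + 387 = 887$)
$56 g = 56 \cdot 887 = 49672$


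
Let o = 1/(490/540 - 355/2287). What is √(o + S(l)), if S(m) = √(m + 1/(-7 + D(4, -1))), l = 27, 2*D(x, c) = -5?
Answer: √(4141427996754 + 163953079531*√9709)/1764967 ≈ 2.5525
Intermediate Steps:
D(x, c) = -5/2 (D(x, c) = (½)*(-5) = -5/2)
S(m) = √(-2/19 + m) (S(m) = √(m + 1/(-7 - 5/2)) = √(m + 1/(-19/2)) = √(m - 2/19) = √(-2/19 + m))
o = 123498/92893 (o = 1/(490*(1/540) - 355*1/2287) = 1/(49/54 - 355/2287) = 1/(92893/123498) = 123498/92893 ≈ 1.3295)
√(o + S(l)) = √(123498/92893 + √(-38 + 361*27)/19) = √(123498/92893 + √(-38 + 9747)/19) = √(123498/92893 + √9709/19)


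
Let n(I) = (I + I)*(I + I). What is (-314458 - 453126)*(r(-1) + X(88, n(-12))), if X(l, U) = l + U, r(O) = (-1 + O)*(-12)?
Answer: -528097792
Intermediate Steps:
r(O) = 12 - 12*O
n(I) = 4*I² (n(I) = (2*I)*(2*I) = 4*I²)
X(l, U) = U + l
(-314458 - 453126)*(r(-1) + X(88, n(-12))) = (-314458 - 453126)*((12 - 12*(-1)) + (4*(-12)² + 88)) = -767584*((12 + 12) + (4*144 + 88)) = -767584*(24 + (576 + 88)) = -767584*(24 + 664) = -767584*688 = -528097792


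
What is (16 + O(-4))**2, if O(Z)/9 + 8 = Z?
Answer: 8464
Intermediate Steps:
O(Z) = -72 + 9*Z
(16 + O(-4))**2 = (16 + (-72 + 9*(-4)))**2 = (16 + (-72 - 36))**2 = (16 - 108)**2 = (-92)**2 = 8464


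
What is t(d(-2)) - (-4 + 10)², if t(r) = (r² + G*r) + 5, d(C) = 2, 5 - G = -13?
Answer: 9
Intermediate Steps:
G = 18 (G = 5 - 1*(-13) = 5 + 13 = 18)
t(r) = 5 + r² + 18*r (t(r) = (r² + 18*r) + 5 = 5 + r² + 18*r)
t(d(-2)) - (-4 + 10)² = (5 + 2² + 18*2) - (-4 + 10)² = (5 + 4 + 36) - 1*6² = 45 - 1*36 = 45 - 36 = 9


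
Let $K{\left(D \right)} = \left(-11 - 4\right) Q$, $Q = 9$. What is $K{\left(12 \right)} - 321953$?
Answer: $-322088$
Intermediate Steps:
$K{\left(D \right)} = -135$ ($K{\left(D \right)} = \left(-11 - 4\right) 9 = \left(-15\right) 9 = -135$)
$K{\left(12 \right)} - 321953 = -135 - 321953 = -322088$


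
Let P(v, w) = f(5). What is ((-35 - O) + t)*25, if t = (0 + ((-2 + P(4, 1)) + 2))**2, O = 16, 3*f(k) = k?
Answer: -10850/9 ≈ -1205.6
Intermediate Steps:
f(k) = k/3
P(v, w) = 5/3 (P(v, w) = (1/3)*5 = 5/3)
t = 25/9 (t = (0 + ((-2 + 5/3) + 2))**2 = (0 + (-1/3 + 2))**2 = (0 + 5/3)**2 = (5/3)**2 = 25/9 ≈ 2.7778)
((-35 - O) + t)*25 = ((-35 - 1*16) + 25/9)*25 = ((-35 - 16) + 25/9)*25 = (-51 + 25/9)*25 = -434/9*25 = -10850/9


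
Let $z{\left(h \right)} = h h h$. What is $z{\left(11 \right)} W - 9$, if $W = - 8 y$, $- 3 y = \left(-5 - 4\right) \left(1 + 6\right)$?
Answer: $-223617$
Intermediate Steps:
$z{\left(h \right)} = h^{3}$ ($z{\left(h \right)} = h^{2} h = h^{3}$)
$y = 21$ ($y = - \frac{\left(-5 - 4\right) \left(1 + 6\right)}{3} = - \frac{\left(-9\right) 7}{3} = \left(- \frac{1}{3}\right) \left(-63\right) = 21$)
$W = -168$ ($W = \left(-8\right) 21 = -168$)
$z{\left(11 \right)} W - 9 = 11^{3} \left(-168\right) - 9 = 1331 \left(-168\right) - 9 = -223608 - 9 = -223617$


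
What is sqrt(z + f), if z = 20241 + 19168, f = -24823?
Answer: sqrt(14586) ≈ 120.77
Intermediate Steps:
z = 39409
sqrt(z + f) = sqrt(39409 - 24823) = sqrt(14586)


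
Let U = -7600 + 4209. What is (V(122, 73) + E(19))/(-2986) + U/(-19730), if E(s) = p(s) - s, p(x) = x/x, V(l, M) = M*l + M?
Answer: -41668751/14728445 ≈ -2.8291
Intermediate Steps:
U = -3391
V(l, M) = M + M*l
p(x) = 1
E(s) = 1 - s
(V(122, 73) + E(19))/(-2986) + U/(-19730) = (73*(1 + 122) + (1 - 1*19))/(-2986) - 3391/(-19730) = (73*123 + (1 - 19))*(-1/2986) - 3391*(-1/19730) = (8979 - 18)*(-1/2986) + 3391/19730 = 8961*(-1/2986) + 3391/19730 = -8961/2986 + 3391/19730 = -41668751/14728445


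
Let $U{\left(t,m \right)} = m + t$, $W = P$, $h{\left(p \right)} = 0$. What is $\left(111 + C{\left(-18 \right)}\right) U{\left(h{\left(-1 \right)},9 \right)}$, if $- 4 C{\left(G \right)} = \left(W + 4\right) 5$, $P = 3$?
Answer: $\frac{3681}{4} \approx 920.25$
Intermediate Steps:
$W = 3$
$C{\left(G \right)} = - \frac{35}{4}$ ($C{\left(G \right)} = - \frac{\left(3 + 4\right) 5}{4} = - \frac{7 \cdot 5}{4} = \left(- \frac{1}{4}\right) 35 = - \frac{35}{4}$)
$\left(111 + C{\left(-18 \right)}\right) U{\left(h{\left(-1 \right)},9 \right)} = \left(111 - \frac{35}{4}\right) \left(9 + 0\right) = \frac{409}{4} \cdot 9 = \frac{3681}{4}$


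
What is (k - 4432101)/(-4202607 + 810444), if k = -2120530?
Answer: 6552631/3392163 ≈ 1.9317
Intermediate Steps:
(k - 4432101)/(-4202607 + 810444) = (-2120530 - 4432101)/(-4202607 + 810444) = -6552631/(-3392163) = -6552631*(-1/3392163) = 6552631/3392163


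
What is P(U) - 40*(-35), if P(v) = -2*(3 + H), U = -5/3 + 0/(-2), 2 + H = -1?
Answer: 1400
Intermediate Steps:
H = -3 (H = -2 - 1 = -3)
U = -5/3 (U = -5*1/3 + 0*(-1/2) = -5/3 + 0 = -5/3 ≈ -1.6667)
P(v) = 0 (P(v) = -2*(3 - 3) = -2*0 = 0)
P(U) - 40*(-35) = 0 - 40*(-35) = 0 + 1400 = 1400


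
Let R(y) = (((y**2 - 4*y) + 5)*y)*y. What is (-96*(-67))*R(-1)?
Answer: 64320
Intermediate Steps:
R(y) = y**2*(5 + y**2 - 4*y) (R(y) = ((5 + y**2 - 4*y)*y)*y = (y*(5 + y**2 - 4*y))*y = y**2*(5 + y**2 - 4*y))
(-96*(-67))*R(-1) = (-96*(-67))*((-1)**2*(5 + (-1)**2 - 4*(-1))) = 6432*(1*(5 + 1 + 4)) = 6432*(1*10) = 6432*10 = 64320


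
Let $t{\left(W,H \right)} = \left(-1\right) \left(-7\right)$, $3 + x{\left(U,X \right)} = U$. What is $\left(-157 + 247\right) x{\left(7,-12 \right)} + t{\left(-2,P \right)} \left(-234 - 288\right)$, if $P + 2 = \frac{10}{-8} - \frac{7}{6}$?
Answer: $-3294$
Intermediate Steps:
$P = - \frac{53}{12}$ ($P = -2 + \left(\frac{10}{-8} - \frac{7}{6}\right) = -2 + \left(10 \left(- \frac{1}{8}\right) - \frac{7}{6}\right) = -2 - \frac{29}{12} = - \frac{53}{12} \approx -4.4167$)
$x{\left(U,X \right)} = -3 + U$
$t{\left(W,H \right)} = 7$
$\left(-157 + 247\right) x{\left(7,-12 \right)} + t{\left(-2,P \right)} \left(-234 - 288\right) = \left(-157 + 247\right) \left(-3 + 7\right) + 7 \left(-234 - 288\right) = 90 \cdot 4 + 7 \left(-522\right) = 360 - 3654 = -3294$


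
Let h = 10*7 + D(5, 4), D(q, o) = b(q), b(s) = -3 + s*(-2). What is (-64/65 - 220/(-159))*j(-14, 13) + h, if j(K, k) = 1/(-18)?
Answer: 5299793/93015 ≈ 56.978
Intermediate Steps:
j(K, k) = -1/18
b(s) = -3 - 2*s
D(q, o) = -3 - 2*q
h = 57 (h = 10*7 + (-3 - 2*5) = 70 + (-3 - 10) = 70 - 13 = 57)
(-64/65 - 220/(-159))*j(-14, 13) + h = (-64/65 - 220/(-159))*(-1/18) + 57 = (-64*1/65 - 220*(-1/159))*(-1/18) + 57 = (-64/65 + 220/159)*(-1/18) + 57 = (4124/10335)*(-1/18) + 57 = -2062/93015 + 57 = 5299793/93015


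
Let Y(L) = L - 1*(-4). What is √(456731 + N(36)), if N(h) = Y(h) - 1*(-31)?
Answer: √456802 ≈ 675.87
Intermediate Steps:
Y(L) = 4 + L (Y(L) = L + 4 = 4 + L)
N(h) = 35 + h (N(h) = (4 + h) - 1*(-31) = (4 + h) + 31 = 35 + h)
√(456731 + N(36)) = √(456731 + (35 + 36)) = √(456731 + 71) = √456802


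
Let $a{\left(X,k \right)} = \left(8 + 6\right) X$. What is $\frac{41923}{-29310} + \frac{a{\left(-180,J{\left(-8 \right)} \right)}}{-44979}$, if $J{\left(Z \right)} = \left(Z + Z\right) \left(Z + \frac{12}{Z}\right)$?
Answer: $- \frac{603931139}{439444830} \approx -1.3743$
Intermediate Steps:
$J{\left(Z \right)} = 2 Z \left(Z + \frac{12}{Z}\right)$
$a{\left(X,k \right)} = 14 X$
$\frac{41923}{-29310} + \frac{a{\left(-180,J{\left(-8 \right)} \right)}}{-44979} = \frac{41923}{-29310} + \frac{14 \left(-180\right)}{-44979} = 41923 \left(- \frac{1}{29310}\right) - - \frac{840}{14993} = - \frac{41923}{29310} + \frac{840}{14993} = - \frac{603931139}{439444830}$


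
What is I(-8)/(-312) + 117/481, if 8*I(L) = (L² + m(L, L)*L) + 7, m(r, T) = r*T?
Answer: 12927/30784 ≈ 0.41993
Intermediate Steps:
m(r, T) = T*r
I(L) = 7/8 + L²/8 + L³/8 (I(L) = ((L² + (L*L)*L) + 7)/8 = ((L² + L²*L) + 7)/8 = ((L² + L³) + 7)/8 = (7 + L² + L³)/8 = 7/8 + L²/8 + L³/8)
I(-8)/(-312) + 117/481 = (7/8 + (⅛)*(-8)² + (⅛)*(-8)³)/(-312) + 117/481 = (7/8 + (⅛)*64 + (⅛)*(-512))*(-1/312) + 117*(1/481) = (7/8 + 8 - 64)*(-1/312) + 9/37 = -441/8*(-1/312) + 9/37 = 147/832 + 9/37 = 12927/30784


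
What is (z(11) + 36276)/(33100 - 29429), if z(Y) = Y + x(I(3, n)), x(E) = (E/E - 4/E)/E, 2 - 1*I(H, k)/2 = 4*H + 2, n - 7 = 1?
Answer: 5225321/528624 ≈ 9.8848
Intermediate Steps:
n = 8 (n = 7 + 1 = 8)
I(H, k) = -8*H (I(H, k) = 4 - 2*(4*H + 2) = 4 - 2*(2 + 4*H) = 4 + (-4 - 8*H) = -8*H)
x(E) = (1 - 4/E)/E
z(Y) = -7/144 + Y (z(Y) = Y + (-4 - 8*3)/(-8*3)**2 = Y + (-4 - 24)/(-24)**2 = Y + (1/576)*(-28) = Y - 7/144 = -7/144 + Y)
(z(11) + 36276)/(33100 - 29429) = ((-7/144 + 11) + 36276)/(33100 - 29429) = (1577/144 + 36276)/3671 = (5225321/144)*(1/3671) = 5225321/528624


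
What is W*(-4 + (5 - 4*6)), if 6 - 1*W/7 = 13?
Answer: 1127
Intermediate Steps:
W = -49 (W = 42 - 7*13 = 42 - 91 = -49)
W*(-4 + (5 - 4*6)) = -49*(-4 + (5 - 4*6)) = -49*(-4 + (5 - 24)) = -49*(-4 - 19) = -49*(-23) = 1127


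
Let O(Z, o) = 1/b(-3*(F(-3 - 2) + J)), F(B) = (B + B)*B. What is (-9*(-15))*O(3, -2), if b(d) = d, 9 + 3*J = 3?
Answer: -15/16 ≈ -0.93750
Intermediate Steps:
F(B) = 2*B**2 (F(B) = (2*B)*B = 2*B**2)
J = -2 (J = -3 + (1/3)*3 = -3 + 1 = -2)
O(Z, o) = -1/144 (O(Z, o) = 1/(-3*(2*(-3 - 2)**2 - 2)) = 1/(-3*(2*(-5)**2 - 2)) = 1/(-3*(2*25 - 2)) = 1/(-3*(50 - 2)) = 1/(-3*48) = 1/(-144) = -1/144)
(-9*(-15))*O(3, -2) = -9*(-15)*(-1/144) = 135*(-1/144) = -15/16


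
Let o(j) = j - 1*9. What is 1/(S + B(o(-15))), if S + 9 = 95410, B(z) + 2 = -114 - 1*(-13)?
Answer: 1/95298 ≈ 1.0493e-5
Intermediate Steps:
o(j) = -9 + j (o(j) = j - 9 = -9 + j)
B(z) = -103 (B(z) = -2 + (-114 - 1*(-13)) = -2 + (-114 + 13) = -2 - 101 = -103)
S = 95401 (S = -9 + 95410 = 95401)
1/(S + B(o(-15))) = 1/(95401 - 103) = 1/95298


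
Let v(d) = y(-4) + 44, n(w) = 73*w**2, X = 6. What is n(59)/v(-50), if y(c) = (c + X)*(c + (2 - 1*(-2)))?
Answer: 254113/44 ≈ 5775.3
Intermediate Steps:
y(c) = (4 + c)*(6 + c) (y(c) = (c + 6)*(c + (2 - 1*(-2))) = (6 + c)*(c + (2 + 2)) = (6 + c)*(c + 4) = (6 + c)*(4 + c) = (4 + c)*(6 + c))
v(d) = 44 (v(d) = (24 + (-4)**2 + 10*(-4)) + 44 = (24 + 16 - 40) + 44 = 0 + 44 = 44)
n(59)/v(-50) = (73*59**2)/44 = (73*3481)*(1/44) = 254113*(1/44) = 254113/44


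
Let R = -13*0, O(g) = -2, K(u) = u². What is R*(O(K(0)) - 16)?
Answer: 0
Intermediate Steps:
R = 0
R*(O(K(0)) - 16) = 0*(-2 - 16) = 0*(-18) = 0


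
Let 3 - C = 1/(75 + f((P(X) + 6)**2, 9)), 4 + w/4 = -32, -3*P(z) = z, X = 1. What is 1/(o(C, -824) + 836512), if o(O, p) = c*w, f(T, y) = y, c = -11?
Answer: 1/838096 ≈ 1.1932e-6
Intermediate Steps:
P(z) = -z/3
w = -144 (w = -16 + 4*(-32) = -16 - 128 = -144)
C = 251/84 (C = 3 - 1/(75 + 9) = 3 - 1/84 = 251/84 ≈ 2.9881)
o(O, p) = 1584 (o(O, p) = -11*(-144) = 1584)
1/(o(C, -824) + 836512) = 1/(1584 + 836512) = 1/838096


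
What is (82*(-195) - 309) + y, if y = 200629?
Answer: 184330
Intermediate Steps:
(82*(-195) - 309) + y = (82*(-195) - 309) + 200629 = (-15990 - 309) + 200629 = -16299 + 200629 = 184330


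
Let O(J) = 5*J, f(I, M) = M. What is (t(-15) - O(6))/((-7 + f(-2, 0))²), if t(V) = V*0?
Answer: -30/49 ≈ -0.61224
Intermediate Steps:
t(V) = 0
(t(-15) - O(6))/((-7 + f(-2, 0))²) = (0 - 5*6)/((-7 + 0)²) = (0 - 1*30)/((-7)²) = (0 - 30)/49 = -30*1/49 = -30/49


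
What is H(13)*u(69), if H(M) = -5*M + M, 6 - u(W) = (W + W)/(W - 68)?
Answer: 6864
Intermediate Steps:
u(W) = 6 - 2*W/(-68 + W) (u(W) = 6 - (W + W)/(W - 68) = 6 - 2*W/(-68 + W))
H(M) = -4*M
H(13)*u(69) = (-4*13)*(4*(-102 + 69)/(-68 + 69)) = -208*(-33)/1 = -208*(-33) = -52*(-132) = 6864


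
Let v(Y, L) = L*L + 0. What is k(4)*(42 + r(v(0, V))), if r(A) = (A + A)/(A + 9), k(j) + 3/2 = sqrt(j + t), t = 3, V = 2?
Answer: -831/13 + 554*sqrt(7)/13 ≈ 48.827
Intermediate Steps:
v(Y, L) = L**2 (v(Y, L) = L**2 + 0 = L**2)
k(j) = -3/2 + sqrt(3 + j) (k(j) = -3/2 + sqrt(j + 3) = -3/2 + sqrt(3 + j))
r(A) = 2*A/(9 + A) (r(A) = (2*A)/(9 + A) = 2*A/(9 + A))
k(4)*(42 + r(v(0, V))) = (-3/2 + sqrt(3 + 4))*(42 + 2*2**2/(9 + 2**2)) = (-3/2 + sqrt(7))*(42 + 2*4/(9 + 4)) = (-3/2 + sqrt(7))*(42 + 2*4/13) = (-3/2 + sqrt(7))*(42 + 2*4*(1/13)) = (-3/2 + sqrt(7))*(42 + 8/13) = (-3/2 + sqrt(7))*(554/13) = -831/13 + 554*sqrt(7)/13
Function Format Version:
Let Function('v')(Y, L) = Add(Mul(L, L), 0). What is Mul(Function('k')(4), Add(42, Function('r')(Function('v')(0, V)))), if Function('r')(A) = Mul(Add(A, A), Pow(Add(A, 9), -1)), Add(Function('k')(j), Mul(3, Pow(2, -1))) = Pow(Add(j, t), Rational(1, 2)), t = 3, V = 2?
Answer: Add(Rational(-831, 13), Mul(Rational(554, 13), Pow(7, Rational(1, 2)))) ≈ 48.827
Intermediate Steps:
Function('v')(Y, L) = Pow(L, 2) (Function('v')(Y, L) = Add(Pow(L, 2), 0) = Pow(L, 2))
Function('k')(j) = Add(Rational(-3, 2), Pow(Add(3, j), Rational(1, 2))) (Function('k')(j) = Add(Rational(-3, 2), Pow(Add(j, 3), Rational(1, 2))) = Add(Rational(-3, 2), Pow(Add(3, j), Rational(1, 2))))
Function('r')(A) = Mul(2, A, Pow(Add(9, A), -1)) (Function('r')(A) = Mul(Mul(2, A), Pow(Add(9, A), -1)) = Mul(2, A, Pow(Add(9, A), -1)))
Mul(Function('k')(4), Add(42, Function('r')(Function('v')(0, V)))) = Mul(Add(Rational(-3, 2), Pow(Add(3, 4), Rational(1, 2))), Add(42, Mul(2, Pow(2, 2), Pow(Add(9, Pow(2, 2)), -1)))) = Mul(Add(Rational(-3, 2), Pow(7, Rational(1, 2))), Add(42, Mul(2, 4, Pow(Add(9, 4), -1)))) = Mul(Add(Rational(-3, 2), Pow(7, Rational(1, 2))), Add(42, Mul(2, 4, Pow(13, -1)))) = Mul(Add(Rational(-3, 2), Pow(7, Rational(1, 2))), Add(42, Mul(2, 4, Rational(1, 13)))) = Mul(Add(Rational(-3, 2), Pow(7, Rational(1, 2))), Add(42, Rational(8, 13))) = Mul(Add(Rational(-3, 2), Pow(7, Rational(1, 2))), Rational(554, 13)) = Add(Rational(-831, 13), Mul(Rational(554, 13), Pow(7, Rational(1, 2))))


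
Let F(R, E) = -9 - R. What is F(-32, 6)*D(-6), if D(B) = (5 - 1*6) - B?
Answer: 115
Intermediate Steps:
D(B) = -1 - B (D(B) = (5 - 6) - B = -1 - B)
F(-32, 6)*D(-6) = (-9 - 1*(-32))*(-1 - 1*(-6)) = (-9 + 32)*(-1 + 6) = 23*5 = 115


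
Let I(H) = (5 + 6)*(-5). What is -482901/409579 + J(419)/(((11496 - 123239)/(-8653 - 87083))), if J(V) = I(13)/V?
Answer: -24766207932537/19176618616543 ≈ -1.2915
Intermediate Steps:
I(H) = -55 (I(H) = 11*(-5) = -55)
J(V) = -55/V
-482901/409579 + J(419)/(((11496 - 123239)/(-8653 - 87083))) = -482901/409579 + (-55/419)/(((11496 - 123239)/(-8653 - 87083))) = -482901*1/409579 + (-55*1/419)/((-111743/(-95736))) = -482901/409579 - 55/(419*((-111743*(-1/95736)))) = -482901/409579 - 55/(419*111743/95736) = -482901/409579 - 55/419*95736/111743 = -482901/409579 - 5265480/46820317 = -24766207932537/19176618616543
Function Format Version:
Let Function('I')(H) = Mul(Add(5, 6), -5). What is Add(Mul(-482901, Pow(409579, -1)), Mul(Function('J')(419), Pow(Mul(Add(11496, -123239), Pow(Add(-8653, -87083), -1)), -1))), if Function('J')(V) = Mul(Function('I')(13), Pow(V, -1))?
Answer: Rational(-24766207932537, 19176618616543) ≈ -1.2915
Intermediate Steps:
Function('I')(H) = -55 (Function('I')(H) = Mul(11, -5) = -55)
Function('J')(V) = Mul(-55, Pow(V, -1))
Add(Mul(-482901, Pow(409579, -1)), Mul(Function('J')(419), Pow(Mul(Add(11496, -123239), Pow(Add(-8653, -87083), -1)), -1))) = Add(Mul(-482901, Pow(409579, -1)), Mul(Mul(-55, Pow(419, -1)), Pow(Mul(Add(11496, -123239), Pow(Add(-8653, -87083), -1)), -1))) = Add(Mul(-482901, Rational(1, 409579)), Mul(Mul(-55, Rational(1, 419)), Pow(Mul(-111743, Pow(-95736, -1)), -1))) = Add(Rational(-482901, 409579), Mul(Rational(-55, 419), Pow(Mul(-111743, Rational(-1, 95736)), -1))) = Add(Rational(-482901, 409579), Mul(Rational(-55, 419), Pow(Rational(111743, 95736), -1))) = Add(Rational(-482901, 409579), Mul(Rational(-55, 419), Rational(95736, 111743))) = Add(Rational(-482901, 409579), Rational(-5265480, 46820317)) = Rational(-24766207932537, 19176618616543)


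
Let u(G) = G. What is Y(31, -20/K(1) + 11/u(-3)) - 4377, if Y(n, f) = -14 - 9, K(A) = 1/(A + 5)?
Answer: -4400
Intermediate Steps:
K(A) = 1/(5 + A)
Y(n, f) = -23
Y(31, -20/K(1) + 11/u(-3)) - 4377 = -23 - 4377 = -4400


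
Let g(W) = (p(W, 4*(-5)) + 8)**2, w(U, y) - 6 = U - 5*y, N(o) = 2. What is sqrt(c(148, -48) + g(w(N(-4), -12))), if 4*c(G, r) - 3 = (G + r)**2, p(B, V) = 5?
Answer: sqrt(10679)/2 ≈ 51.670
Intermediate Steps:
c(G, r) = 3/4 + (G + r)**2/4
w(U, y) = 6 + U - 5*y (w(U, y) = 6 + (U - 5*y) = 6 + U - 5*y)
g(W) = 169 (g(W) = (5 + 8)**2 = 13**2 = 169)
sqrt(c(148, -48) + g(w(N(-4), -12))) = sqrt((3/4 + (148 - 48)**2/4) + 169) = sqrt((3/4 + (1/4)*100**2) + 169) = sqrt((3/4 + (1/4)*10000) + 169) = sqrt((3/4 + 2500) + 169) = sqrt(10003/4 + 169) = sqrt(10679/4) = sqrt(10679)/2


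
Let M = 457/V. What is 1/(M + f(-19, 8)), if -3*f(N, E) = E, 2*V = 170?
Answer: 255/691 ≈ 0.36903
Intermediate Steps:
V = 85 (V = (1/2)*170 = 85)
f(N, E) = -E/3
M = 457/85 ≈ 5.3765
1/(M + f(-19, 8)) = 1/(457/85 - 1/3*8) = 1/(457/85 - 8/3) = 1/(691/255) = 255/691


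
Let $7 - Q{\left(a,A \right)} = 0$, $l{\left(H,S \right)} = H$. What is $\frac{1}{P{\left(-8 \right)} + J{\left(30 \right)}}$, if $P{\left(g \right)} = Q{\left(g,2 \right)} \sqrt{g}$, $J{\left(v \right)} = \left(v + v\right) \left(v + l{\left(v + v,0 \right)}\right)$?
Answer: $\frac{675}{3645049} - \frac{7 i \sqrt{2}}{14580196} \approx 0.00018518 - 6.7897 \cdot 10^{-7} i$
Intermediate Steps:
$Q{\left(a,A \right)} = 7$ ($Q{\left(a,A \right)} = 7 - 0 = 7 + 0 = 7$)
$J{\left(v \right)} = 6 v^{2}$ ($J{\left(v \right)} = \left(v + v\right) \left(v + \left(v + v\right)\right) = 2 v \left(v + 2 v\right) = 2 v 3 v = 6 v^{2}$)
$P{\left(g \right)} = 7 \sqrt{g}$
$\frac{1}{P{\left(-8 \right)} + J{\left(30 \right)}} = \frac{1}{7 \sqrt{-8} + 6 \cdot 30^{2}} = \frac{1}{7 \cdot 2 i \sqrt{2} + 6 \cdot 900} = \frac{1}{14 i \sqrt{2} + 5400} = \frac{1}{5400 + 14 i \sqrt{2}}$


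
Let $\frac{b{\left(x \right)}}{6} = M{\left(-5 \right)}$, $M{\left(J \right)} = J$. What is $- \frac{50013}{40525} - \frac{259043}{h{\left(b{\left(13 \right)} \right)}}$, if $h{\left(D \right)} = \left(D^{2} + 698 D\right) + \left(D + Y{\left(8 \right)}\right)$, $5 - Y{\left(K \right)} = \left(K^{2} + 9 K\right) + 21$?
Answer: $\frac{9486354689}{819496550} \approx 11.576$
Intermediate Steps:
$b{\left(x \right)} = -30$ ($b{\left(x \right)} = 6 \left(-5\right) = -30$)
$Y{\left(K \right)} = -16 - K^{2} - 9 K$ ($Y{\left(K \right)} = 5 - \left(\left(K^{2} + 9 K\right) + 21\right) = 5 - \left(21 + K^{2} + 9 K\right) = -16 - K^{2} - 9 K$)
$h{\left(D \right)} = -152 + D^{2} + 699 D$ ($h{\left(D \right)} = \left(D^{2} + 698 D\right) + \left(D - 152\right) = \left(D^{2} + 698 D\right) + \left(-152 + D\right) = -152 + D^{2} + 699 D$)
$- \frac{50013}{40525} - \frac{259043}{h{\left(b{\left(13 \right)} \right)}} = - \frac{50013}{40525} - \frac{259043}{-152 + \left(-30\right)^{2} + 699 \left(-30\right)} = \left(-50013\right) \frac{1}{40525} - \frac{259043}{-152 + 900 - 20970} = - \frac{50013}{40525} - \frac{259043}{-20222} = - \frac{50013}{40525} - - \frac{259043}{20222} = - \frac{50013}{40525} + \frac{259043}{20222} = \frac{9486354689}{819496550}$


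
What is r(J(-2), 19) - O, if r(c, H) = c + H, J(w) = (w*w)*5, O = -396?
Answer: 435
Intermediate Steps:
J(w) = 5*w² (J(w) = w²*5 = 5*w²)
r(c, H) = H + c
r(J(-2), 19) - O = (19 + 5*(-2)²) - 1*(-396) = (19 + 5*4) + 396 = (19 + 20) + 396 = 39 + 396 = 435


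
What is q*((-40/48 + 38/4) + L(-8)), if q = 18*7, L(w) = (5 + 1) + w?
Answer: 840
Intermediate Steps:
L(w) = 6 + w
q = 126
q*((-40/48 + 38/4) + L(-8)) = 126*((-40/48 + 38/4) + (6 - 8)) = 126*((-40*1/48 + 38*(¼)) - 2) = 126*((-⅚ + 19/2) - 2) = 126*(26/3 - 2) = 126*(20/3) = 840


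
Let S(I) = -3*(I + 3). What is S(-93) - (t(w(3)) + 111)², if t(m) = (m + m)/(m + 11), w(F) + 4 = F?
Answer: -300166/25 ≈ -12007.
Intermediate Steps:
w(F) = -4 + F
t(m) = 2*m/(11 + m) (t(m) = (2*m)/(11 + m) = 2*m/(11 + m))
S(I) = -9 - 3*I (S(I) = -3*(3 + I) = -9 - 3*I)
S(-93) - (t(w(3)) + 111)² = (-9 - 3*(-93)) - (2*(-4 + 3)/(11 + (-4 + 3)) + 111)² = (-9 + 279) - (2*(-1)/(11 - 1) + 111)² = 270 - (2*(-1)/10 + 111)² = 270 - (2*(-1)*(⅒) + 111)² = 270 - (-⅕ + 111)² = 270 - (554/5)² = 270 - 1*306916/25 = 270 - 306916/25 = -300166/25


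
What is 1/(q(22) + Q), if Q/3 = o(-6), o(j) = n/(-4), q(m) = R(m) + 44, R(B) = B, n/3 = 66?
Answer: -2/165 ≈ -0.012121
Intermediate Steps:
n = 198 (n = 3*66 = 198)
q(m) = 44 + m (q(m) = m + 44 = 44 + m)
o(j) = -99/2 (o(j) = 198/(-4) = 198*(-1/4) = -99/2)
Q = -297/2 (Q = 3*(-99/2) = -297/2 ≈ -148.50)
1/(q(22) + Q) = 1/((44 + 22) - 297/2) = 1/(66 - 297/2) = 1/(-165/2) = -2/165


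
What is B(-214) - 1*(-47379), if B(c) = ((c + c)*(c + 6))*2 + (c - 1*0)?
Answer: 225213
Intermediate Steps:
B(c) = c + 4*c*(6 + c) (B(c) = ((2*c)*(6 + c))*2 + (c + 0) = (2*c*(6 + c))*2 + c = 4*c*(6 + c) + c = c + 4*c*(6 + c))
B(-214) - 1*(-47379) = -214*(25 + 4*(-214)) - 1*(-47379) = -214*(25 - 856) + 47379 = -214*(-831) + 47379 = 177834 + 47379 = 225213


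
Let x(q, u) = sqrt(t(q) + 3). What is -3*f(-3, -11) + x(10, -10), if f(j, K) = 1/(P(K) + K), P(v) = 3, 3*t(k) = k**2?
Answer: 3/8 + sqrt(327)/3 ≈ 6.4027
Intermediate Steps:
t(k) = k**2/3
f(j, K) = 1/(3 + K)
x(q, u) = sqrt(3 + q**2/3) (x(q, u) = sqrt(q**2/3 + 3) = sqrt(3 + q**2/3))
-3*f(-3, -11) + x(10, -10) = -3/(3 - 11) + sqrt(27 + 3*10**2)/3 = -3/(-8) + sqrt(27 + 3*100)/3 = -3*(-1/8) + sqrt(27 + 300)/3 = 3/8 + sqrt(327)/3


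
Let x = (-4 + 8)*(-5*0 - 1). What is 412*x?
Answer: -1648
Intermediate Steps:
x = -4 (x = 4*(0 - 1) = 4*(-1) = -4)
412*x = 412*(-4) = -1648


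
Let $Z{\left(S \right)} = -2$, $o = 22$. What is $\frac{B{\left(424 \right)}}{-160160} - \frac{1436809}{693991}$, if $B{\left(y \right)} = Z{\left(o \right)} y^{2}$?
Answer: $\frac{606453831}{3473424955} \approx 0.1746$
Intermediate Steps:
$B{\left(y \right)} = - 2 y^{2}$
$\frac{B{\left(424 \right)}}{-160160} - \frac{1436809}{693991} = \frac{\left(-2\right) 424^{2}}{-160160} - \frac{1436809}{693991} = \left(-2\right) 179776 \left(- \frac{1}{160160}\right) - \frac{1436809}{693991} = \left(-359552\right) \left(- \frac{1}{160160}\right) - \frac{1436809}{693991} = \frac{11236}{5005} - \frac{1436809}{693991} = \frac{606453831}{3473424955}$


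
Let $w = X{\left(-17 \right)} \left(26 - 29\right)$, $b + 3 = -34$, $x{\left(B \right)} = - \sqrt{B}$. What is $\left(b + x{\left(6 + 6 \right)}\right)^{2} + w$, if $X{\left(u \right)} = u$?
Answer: $1432 + 148 \sqrt{3} \approx 1688.3$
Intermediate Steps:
$b = -37$ ($b = -3 - 34 = -37$)
$w = 51$ ($w = - 17 \left(26 - 29\right) = \left(-17\right) \left(-3\right) = 51$)
$\left(b + x{\left(6 + 6 \right)}\right)^{2} + w = \left(-37 - \sqrt{6 + 6}\right)^{2} + 51 = \left(-37 - \sqrt{12}\right)^{2} + 51 = \left(-37 - 2 \sqrt{3}\right)^{2} + 51 = 51 + \left(-37 - 2 \sqrt{3}\right)^{2}$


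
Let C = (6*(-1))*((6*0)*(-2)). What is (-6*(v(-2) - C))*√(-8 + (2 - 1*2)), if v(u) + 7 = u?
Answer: 108*I*√2 ≈ 152.74*I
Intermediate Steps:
v(u) = -7 + u
C = 0 (C = -0*(-2) = -6*0 = 0)
(-6*(v(-2) - C))*√(-8 + (2 - 1*2)) = (-6*((-7 - 2) - 1*0))*√(-8 + (2 - 1*2)) = (-6*(-9 + 0))*√(-8 + (2 - 2)) = (-6*(-9))*√(-8 + 0) = 54*√(-8) = 54*(2*I*√2) = 108*I*√2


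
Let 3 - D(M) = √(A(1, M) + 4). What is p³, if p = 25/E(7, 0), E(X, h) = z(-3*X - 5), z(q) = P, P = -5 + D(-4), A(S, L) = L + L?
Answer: 15625/32 + 15625*I/32 ≈ 488.28 + 488.28*I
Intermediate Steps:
A(S, L) = 2*L
D(M) = 3 - √(4 + 2*M) (D(M) = 3 - √(2*M + 4) = 3 - √(4 + 2*M))
P = -2 - 2*I (P = -5 + (3 - √(4 + 2*(-4))) = -5 + (3 - √(4 - 8)) = -5 + (3 - √(-4)) = -5 + (3 - 2*I) = -2 - 2*I ≈ -2.0 - 2.0*I)
z(q) = -2 - 2*I
E(X, h) = -2 - 2*I
p = 25*(-2 + 2*I)/8 (p = 25/(-2 - 2*I) = 25*((-2 + 2*I)/8) = 25*(-2 + 2*I)/8 ≈ -6.25 + 6.25*I)
p³ = (-25/4 + 25*I/4)³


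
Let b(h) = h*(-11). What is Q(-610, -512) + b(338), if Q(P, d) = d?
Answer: -4230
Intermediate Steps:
b(h) = -11*h
Q(-610, -512) + b(338) = -512 - 11*338 = -512 - 3718 = -4230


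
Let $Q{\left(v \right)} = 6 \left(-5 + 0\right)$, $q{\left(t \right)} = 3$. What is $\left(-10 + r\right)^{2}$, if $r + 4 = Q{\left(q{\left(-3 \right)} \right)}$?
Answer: $1936$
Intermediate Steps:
$Q{\left(v \right)} = -30$ ($Q{\left(v \right)} = 6 \left(-5\right) = -30$)
$r = -34$ ($r = -4 - 30 = -34$)
$\left(-10 + r\right)^{2} = \left(-10 - 34\right)^{2} = \left(-44\right)^{2} = 1936$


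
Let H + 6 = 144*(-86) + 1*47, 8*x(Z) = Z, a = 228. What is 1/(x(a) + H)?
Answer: -2/24629 ≈ -8.1205e-5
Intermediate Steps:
x(Z) = Z/8
H = -12343 (H = -6 + (144*(-86) + 1*47) = -6 + (-12384 + 47) = -6 - 12337 = -12343)
1/(x(a) + H) = 1/((1/8)*228 - 12343) = 1/(57/2 - 12343) = 1/(-24629/2) = -2/24629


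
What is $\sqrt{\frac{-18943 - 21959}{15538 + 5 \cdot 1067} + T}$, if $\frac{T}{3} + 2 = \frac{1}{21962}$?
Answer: $\frac{i \sqrt{1672612739840686386}}{458412826} \approx 2.8212 i$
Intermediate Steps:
$T = - \frac{131769}{21962}$ ($T = -6 + \frac{3}{21962} = - \frac{131769}{21962} \approx -5.9999$)
$\sqrt{\frac{-18943 - 21959}{15538 + 5 \cdot 1067} + T} = \sqrt{\frac{-18943 - 21959}{15538 + 5 \cdot 1067} - \frac{131769}{21962}} = \sqrt{- \frac{40902}{15538 + 5335} - \frac{131769}{21962}} = \sqrt{- \frac{40902}{20873} - \frac{131769}{21962}} = \sqrt{- \frac{3648704061}{458412826}} = \frac{i \sqrt{1672612739840686386}}{458412826}$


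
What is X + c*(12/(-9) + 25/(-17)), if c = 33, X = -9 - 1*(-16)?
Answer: -1454/17 ≈ -85.529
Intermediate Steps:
X = 7 (X = -9 + 16 = 7)
X + c*(12/(-9) + 25/(-17)) = 7 + 33*(12/(-9) + 25/(-17)) = 7 + 33*(12*(-1/9) + 25*(-1/17)) = 7 + 33*(-4/3 - 25/17) = 7 + 33*(-143/51) = 7 - 1573/17 = -1454/17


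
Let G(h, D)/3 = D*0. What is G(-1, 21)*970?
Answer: 0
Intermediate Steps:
G(h, D) = 0 (G(h, D) = 3*(D*0) = 3*0 = 0)
G(-1, 21)*970 = 0*970 = 0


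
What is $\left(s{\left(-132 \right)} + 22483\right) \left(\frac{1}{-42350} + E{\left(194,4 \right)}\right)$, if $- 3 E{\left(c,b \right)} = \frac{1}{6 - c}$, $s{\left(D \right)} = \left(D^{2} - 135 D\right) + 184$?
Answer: $\frac{172847789}{1706100} \approx 101.31$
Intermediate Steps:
$s{\left(D \right)} = 184 + D^{2} - 135 D$
$E{\left(c,b \right)} = - \frac{1}{3 \left(6 - c\right)}$
$\left(s{\left(-132 \right)} + 22483\right) \left(\frac{1}{-42350} + E{\left(194,4 \right)}\right) = \left(\left(184 + \left(-132\right)^{2} - -17820\right) + 22483\right) \left(\frac{1}{-42350} + \frac{1}{3 \left(-6 + 194\right)}\right) = \left(\left(184 + 17424 + 17820\right) + 22483\right) \left(- \frac{1}{42350} + \frac{1}{3 \cdot 188}\right) = \left(35428 + 22483\right) \left(- \frac{1}{42350} + \frac{1}{3} \cdot \frac{1}{188}\right) = 57911 \left(- \frac{1}{42350} + \frac{1}{564}\right) = 57911 \cdot \frac{20893}{11942700} = \frac{172847789}{1706100}$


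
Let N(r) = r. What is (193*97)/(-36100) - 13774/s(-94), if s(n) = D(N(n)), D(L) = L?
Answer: 247740813/1696700 ≈ 146.01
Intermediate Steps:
s(n) = n
(193*97)/(-36100) - 13774/s(-94) = (193*97)/(-36100) - 13774/(-94) = 18721*(-1/36100) - 13774*(-1/94) = -18721/36100 + 6887/47 = 247740813/1696700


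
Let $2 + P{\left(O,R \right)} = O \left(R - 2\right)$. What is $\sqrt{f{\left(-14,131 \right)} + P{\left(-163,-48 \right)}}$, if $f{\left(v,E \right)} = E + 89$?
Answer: $4 \sqrt{523} \approx 91.477$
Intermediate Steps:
$f{\left(v,E \right)} = 89 + E$
$P{\left(O,R \right)} = -2 + O \left(-2 + R\right)$ ($P{\left(O,R \right)} = -2 + O \left(R - 2\right) = -2 + O \left(-2 + R\right)$)
$\sqrt{f{\left(-14,131 \right)} + P{\left(-163,-48 \right)}} = \sqrt{\left(89 + 131\right) - -8148} = \sqrt{220 + \left(-2 + 326 + 7824\right)} = \sqrt{220 + 8148} = \sqrt{8368} = 4 \sqrt{523}$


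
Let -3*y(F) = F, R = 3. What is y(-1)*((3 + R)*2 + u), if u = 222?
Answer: 78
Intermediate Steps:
y(F) = -F/3
y(-1)*((3 + R)*2 + u) = (-⅓*(-1))*((3 + 3)*2 + 222) = (6*2 + 222)/3 = (12 + 222)/3 = (⅓)*234 = 78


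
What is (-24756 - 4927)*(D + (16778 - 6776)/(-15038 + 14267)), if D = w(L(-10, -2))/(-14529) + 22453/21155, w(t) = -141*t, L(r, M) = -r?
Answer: 9233759671401031/26330591905 ≈ 3.5069e+5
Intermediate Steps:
D = 118682729/102453665 (D = -(-141)*(-10)/(-14529) + 22453/21155 = -141*10*(-1/14529) + 22453*(1/21155) = -1410*(-1/14529) + 22453/21155 = 470/4843 + 22453/21155 = 118682729/102453665 ≈ 1.1584)
(-24756 - 4927)*(D + (16778 - 6776)/(-15038 + 14267)) = (-24756 - 4927)*(118682729/102453665 + (16778 - 6776)/(-15038 + 14267)) = -29683*(118682729/102453665 + 10002/(-771)) = -29683*(118682729/102453665 + 10002*(-1/771)) = -29683*(118682729/102453665 - 3334/257) = -29683*(-311079057757/26330591905) = 9233759671401031/26330591905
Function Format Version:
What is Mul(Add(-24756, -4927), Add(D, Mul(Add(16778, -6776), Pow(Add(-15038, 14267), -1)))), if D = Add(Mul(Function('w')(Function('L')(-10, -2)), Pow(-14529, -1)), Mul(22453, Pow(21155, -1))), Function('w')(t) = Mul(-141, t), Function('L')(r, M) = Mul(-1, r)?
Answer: Rational(9233759671401031, 26330591905) ≈ 3.5069e+5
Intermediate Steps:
D = Rational(118682729, 102453665) (D = Add(Mul(Mul(-141, Mul(-1, -10)), Pow(-14529, -1)), Mul(22453, Pow(21155, -1))) = Add(Mul(Mul(-141, 10), Rational(-1, 14529)), Mul(22453, Rational(1, 21155))) = Add(Mul(-1410, Rational(-1, 14529)), Rational(22453, 21155)) = Add(Rational(470, 4843), Rational(22453, 21155)) = Rational(118682729, 102453665) ≈ 1.1584)
Mul(Add(-24756, -4927), Add(D, Mul(Add(16778, -6776), Pow(Add(-15038, 14267), -1)))) = Mul(Add(-24756, -4927), Add(Rational(118682729, 102453665), Mul(Add(16778, -6776), Pow(Add(-15038, 14267), -1)))) = Mul(-29683, Add(Rational(118682729, 102453665), Mul(10002, Pow(-771, -1)))) = Mul(-29683, Add(Rational(118682729, 102453665), Mul(10002, Rational(-1, 771)))) = Mul(-29683, Add(Rational(118682729, 102453665), Rational(-3334, 257))) = Mul(-29683, Rational(-311079057757, 26330591905)) = Rational(9233759671401031, 26330591905)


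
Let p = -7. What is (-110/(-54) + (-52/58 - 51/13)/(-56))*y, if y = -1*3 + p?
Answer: -6051095/285012 ≈ -21.231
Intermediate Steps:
y = -10 (y = -1*3 - 7 = -3 - 7 = -10)
(-110/(-54) + (-52/58 - 51/13)/(-56))*y = (-110/(-54) + (-52/58 - 51/13)/(-56))*(-10) = (-110*(-1/54) + (-52*1/58 - 51*1/13)*(-1/56))*(-10) = (55/27 + (-26/29 - 51/13)*(-1/56))*(-10) = (55/27 - 1817/377*(-1/56))*(-10) = (55/27 + 1817/21112)*(-10) = (1210219/570024)*(-10) = -6051095/285012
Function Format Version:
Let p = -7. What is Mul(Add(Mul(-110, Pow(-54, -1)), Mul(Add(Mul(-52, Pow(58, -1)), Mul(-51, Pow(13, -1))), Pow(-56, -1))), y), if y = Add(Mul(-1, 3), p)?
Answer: Rational(-6051095, 285012) ≈ -21.231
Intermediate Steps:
y = -10 (y = Add(Mul(-1, 3), -7) = Add(-3, -7) = -10)
Mul(Add(Mul(-110, Pow(-54, -1)), Mul(Add(Mul(-52, Pow(58, -1)), Mul(-51, Pow(13, -1))), Pow(-56, -1))), y) = Mul(Add(Mul(-110, Pow(-54, -1)), Mul(Add(Mul(-52, Pow(58, -1)), Mul(-51, Pow(13, -1))), Pow(-56, -1))), -10) = Mul(Add(Mul(-110, Rational(-1, 54)), Mul(Add(Mul(-52, Rational(1, 58)), Mul(-51, Rational(1, 13))), Rational(-1, 56))), -10) = Mul(Add(Rational(55, 27), Mul(Add(Rational(-26, 29), Rational(-51, 13)), Rational(-1, 56))), -10) = Mul(Add(Rational(55, 27), Mul(Rational(-1817, 377), Rational(-1, 56))), -10) = Mul(Add(Rational(55, 27), Rational(1817, 21112)), -10) = Mul(Rational(1210219, 570024), -10) = Rational(-6051095, 285012)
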